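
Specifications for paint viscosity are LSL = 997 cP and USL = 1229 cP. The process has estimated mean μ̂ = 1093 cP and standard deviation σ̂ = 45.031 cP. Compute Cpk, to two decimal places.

0.71

Cpu = (USL − μ̂) / (3σ̂) = (1229 − 1093) / (3 × 45.031) = 1.0067; Cpl = (μ̂ − LSL) / (3σ̂) = (1093 − 997) / (3 × 45.031) = 0.7106; Cpk = min(Cpu, Cpl) = 0.7106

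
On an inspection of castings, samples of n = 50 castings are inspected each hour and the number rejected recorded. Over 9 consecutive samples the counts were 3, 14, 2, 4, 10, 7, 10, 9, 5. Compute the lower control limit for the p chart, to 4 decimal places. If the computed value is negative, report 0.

p̄ = Σdᵢ / (k·n) = 64 / (9 × 50) = 0.14222
LCL = p̄ − 3·√(p̄(1−p̄)/n) = 0.14222 − 3 × 0.04940 = -0.00596 → 0 (negative, so LCL = 0)

0.0000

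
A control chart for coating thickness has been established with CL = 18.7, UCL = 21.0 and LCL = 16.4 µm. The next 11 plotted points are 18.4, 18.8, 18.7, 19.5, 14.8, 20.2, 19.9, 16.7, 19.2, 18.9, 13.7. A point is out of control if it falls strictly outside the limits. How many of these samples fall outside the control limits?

2

Compare each point to [16.4, 21.0]: sample 5 = 14.8 < LCL; sample 11 = 13.7 < LCL.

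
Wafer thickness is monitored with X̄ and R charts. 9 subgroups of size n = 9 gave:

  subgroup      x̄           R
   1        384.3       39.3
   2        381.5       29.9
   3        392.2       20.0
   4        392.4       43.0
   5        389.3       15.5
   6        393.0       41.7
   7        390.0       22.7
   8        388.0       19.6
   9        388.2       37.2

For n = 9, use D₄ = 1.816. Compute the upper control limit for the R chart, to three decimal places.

R̄ = (39.3 + 29.9 + 20.0 + 43.0 + 15.5 + 41.7 + 22.7 + 19.6 + 37.2) / 9 = 268.9000 / 9 = 29.8778
UCL_R = D₄·R̄ = 1.816 × 29.8778 = 54.2580

54.258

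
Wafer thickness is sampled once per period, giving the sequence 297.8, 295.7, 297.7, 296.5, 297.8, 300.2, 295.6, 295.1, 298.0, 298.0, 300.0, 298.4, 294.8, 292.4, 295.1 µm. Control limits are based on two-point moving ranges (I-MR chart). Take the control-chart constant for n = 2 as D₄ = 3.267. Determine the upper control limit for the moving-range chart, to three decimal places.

6.837

Moving ranges: 2.1, 2.0, 1.2, 1.3, 2.4, 4.6, 0.5, 2.9, 0.0, 2.0, 1.6, 3.6, 2.4, 2.7; M̄R̄ = 29.3000 / 14 = 2.0929
UCL_MR = D₄·M̄R̄ = 3.267 × 2.0929 = 6.8374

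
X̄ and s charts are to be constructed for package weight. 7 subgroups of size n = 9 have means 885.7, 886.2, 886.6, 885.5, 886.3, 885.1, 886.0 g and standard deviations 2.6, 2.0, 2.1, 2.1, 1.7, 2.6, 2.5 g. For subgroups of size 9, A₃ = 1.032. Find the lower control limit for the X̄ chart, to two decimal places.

883.61

X̄̄ = (885.7 + 886.2 + 886.6 + 885.5 + 886.3 + 885.1 + 886.0) / 7 = 885.9143
s̄ = (2.6 + 2.0 + 2.1 + 2.1 + 1.7 + 2.6 + 2.5) / 7 = 2.2286
LCL = X̄̄ − A₃·s̄ = 885.9143 − 1.032 × 2.2286 = 883.6144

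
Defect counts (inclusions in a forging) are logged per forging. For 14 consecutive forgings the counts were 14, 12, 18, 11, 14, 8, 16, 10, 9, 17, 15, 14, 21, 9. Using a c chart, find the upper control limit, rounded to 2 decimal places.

24.42

c̄ = (14 + 12 + 18 + 11 + 14 + 8 + 16 + 10 + 9 + 17 + 15 + 14 + 21 + 9) / 14 = 188 / 14 = 13.4286
UCL = c̄ + 3√c̄ = 13.4286 + 3 × √13.4286 = 13.4286 + 3 × 3.6645 = 24.4221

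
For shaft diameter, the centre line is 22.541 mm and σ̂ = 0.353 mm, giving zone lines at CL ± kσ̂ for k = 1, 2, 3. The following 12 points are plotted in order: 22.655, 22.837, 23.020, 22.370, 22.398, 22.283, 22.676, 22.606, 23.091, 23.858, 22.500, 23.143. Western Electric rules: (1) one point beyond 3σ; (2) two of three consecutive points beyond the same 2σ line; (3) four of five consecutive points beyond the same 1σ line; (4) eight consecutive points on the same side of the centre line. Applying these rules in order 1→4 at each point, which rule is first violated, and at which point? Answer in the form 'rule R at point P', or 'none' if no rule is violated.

Zone of each point (C = within 1σ̂, B = 1σ̂–2σ̂, A = 2σ̂–3σ̂, * = beyond 3σ̂; sign = side of CL): 1:+C, 2:+C, 3:+B, 4:-C, 5:-C, 6:-C, 7:+C, 8:+C, 9:+B, 10:+*, 11:-C, 12:+B
Rule 1 (one point beyond the 3σ limits) is satisfied at point 10.

rule 1 at point 10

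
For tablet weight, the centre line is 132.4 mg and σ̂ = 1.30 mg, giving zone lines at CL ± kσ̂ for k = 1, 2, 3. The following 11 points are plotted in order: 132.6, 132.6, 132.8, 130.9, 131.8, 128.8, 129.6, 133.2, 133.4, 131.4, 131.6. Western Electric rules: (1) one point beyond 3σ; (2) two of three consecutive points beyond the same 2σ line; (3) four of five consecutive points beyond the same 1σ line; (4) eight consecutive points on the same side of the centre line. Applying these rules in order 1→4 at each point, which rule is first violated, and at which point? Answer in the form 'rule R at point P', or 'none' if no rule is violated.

Zone of each point (C = within 1σ̂, B = 1σ̂–2σ̂, A = 2σ̂–3σ̂, * = beyond 3σ̂; sign = side of CL): 1:+C, 2:+C, 3:+C, 4:-B, 5:-C, 6:-A, 7:-A, 8:+C, 9:+C, 10:-C, 11:-C
Rule 2 (two of three consecutive points beyond the same 2σ limit) is satisfied at point 7.

rule 2 at point 7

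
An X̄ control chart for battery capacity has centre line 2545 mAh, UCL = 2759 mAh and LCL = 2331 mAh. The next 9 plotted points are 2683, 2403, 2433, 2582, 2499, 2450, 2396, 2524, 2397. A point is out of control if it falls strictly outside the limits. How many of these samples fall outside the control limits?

0

All 9 points lie within [2331, 2759].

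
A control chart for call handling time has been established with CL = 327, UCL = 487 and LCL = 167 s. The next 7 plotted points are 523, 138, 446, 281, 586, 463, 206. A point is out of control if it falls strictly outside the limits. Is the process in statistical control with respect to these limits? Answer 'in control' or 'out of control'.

out of control

Compare each point to [167, 487]: sample 1 = 523 > UCL; sample 2 = 138 < LCL; sample 5 = 586 > UCL.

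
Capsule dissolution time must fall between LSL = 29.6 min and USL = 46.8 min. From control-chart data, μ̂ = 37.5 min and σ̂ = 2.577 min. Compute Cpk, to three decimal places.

1.022

Cpu = (USL − μ̂) / (3σ̂) = (46.8 − 37.5) / (3 × 2.577) = 1.2029; Cpl = (μ̂ − LSL) / (3σ̂) = (37.5 − 29.6) / (3 × 2.577) = 1.0219; Cpk = min(Cpu, Cpl) = 1.0219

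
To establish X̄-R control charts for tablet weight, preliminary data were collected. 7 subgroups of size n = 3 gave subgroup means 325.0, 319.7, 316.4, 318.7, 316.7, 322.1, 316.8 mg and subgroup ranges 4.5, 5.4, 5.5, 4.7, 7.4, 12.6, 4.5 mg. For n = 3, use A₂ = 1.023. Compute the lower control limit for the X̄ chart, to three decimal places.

X̄̄ = (325.0 + 319.7 + 316.4 + 318.7 + 316.7 + 322.1 + 316.8) / 7 = 2235.4000 / 7 = 319.3429
R̄ = (4.5 + 5.4 + 5.5 + 4.7 + 7.4 + 12.6 + 4.5) / 7 = 44.6000 / 7 = 6.3714
LCL = X̄̄ − A₂·R̄ = 319.3429 − 1.023 × 6.3714 = 312.8249

312.825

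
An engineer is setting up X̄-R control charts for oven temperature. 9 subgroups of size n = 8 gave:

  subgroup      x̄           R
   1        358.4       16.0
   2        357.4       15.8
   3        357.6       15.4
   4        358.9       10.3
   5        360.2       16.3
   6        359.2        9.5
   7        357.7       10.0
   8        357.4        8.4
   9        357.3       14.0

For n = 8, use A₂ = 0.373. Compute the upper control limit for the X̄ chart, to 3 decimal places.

X̄̄ = (358.4 + 357.4 + 357.6 + 358.9 + 360.2 + 359.2 + 357.7 + 357.4 + 357.3) / 9 = 3224.1000 / 9 = 358.2333
R̄ = (16.0 + 15.8 + 15.4 + 10.3 + 16.3 + 9.5 + 10.0 + 8.4 + 14.0) / 9 = 115.7000 / 9 = 12.8556
UCL = X̄̄ + A₂·R̄ = 358.2333 + 0.373 × 12.8556 = 363.0285

363.028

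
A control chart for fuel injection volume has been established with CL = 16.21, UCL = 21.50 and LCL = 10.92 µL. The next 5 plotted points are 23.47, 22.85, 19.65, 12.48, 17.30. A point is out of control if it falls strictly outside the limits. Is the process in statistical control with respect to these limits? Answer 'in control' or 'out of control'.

out of control

Compare each point to [10.92, 21.50]: sample 1 = 23.47 > UCL; sample 2 = 22.85 > UCL.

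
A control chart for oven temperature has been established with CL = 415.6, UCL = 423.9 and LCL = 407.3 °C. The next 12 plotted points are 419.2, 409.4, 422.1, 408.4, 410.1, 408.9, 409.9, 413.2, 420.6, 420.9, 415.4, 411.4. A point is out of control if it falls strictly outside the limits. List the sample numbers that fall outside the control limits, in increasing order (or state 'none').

none

All 12 points lie within [407.3, 423.9].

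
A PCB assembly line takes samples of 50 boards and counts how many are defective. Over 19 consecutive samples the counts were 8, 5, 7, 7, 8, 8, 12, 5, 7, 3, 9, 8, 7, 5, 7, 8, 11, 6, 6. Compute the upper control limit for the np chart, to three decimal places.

14.663

p̄ = Σdᵢ / (k·n) = 137 / (19 × 50) = 0.14421
UCL = np̄ + 3·√(np̄(1−p̄)) = 7.2105 + 3 × √(7.2105×0.85579) = 7.2105 + 3 × 2.4841 = 14.6628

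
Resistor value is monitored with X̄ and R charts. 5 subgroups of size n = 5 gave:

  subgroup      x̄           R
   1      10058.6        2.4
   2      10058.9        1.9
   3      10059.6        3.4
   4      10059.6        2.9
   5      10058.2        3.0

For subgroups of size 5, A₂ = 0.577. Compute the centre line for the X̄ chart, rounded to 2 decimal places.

X̄̄ = (10058.6 + 10058.9 + 10059.6 + 10059.6 + 10058.2) / 5 = 50294.9000 / 5 = 10058.9800
CL = X̄̄ = 10058.9800

10058.98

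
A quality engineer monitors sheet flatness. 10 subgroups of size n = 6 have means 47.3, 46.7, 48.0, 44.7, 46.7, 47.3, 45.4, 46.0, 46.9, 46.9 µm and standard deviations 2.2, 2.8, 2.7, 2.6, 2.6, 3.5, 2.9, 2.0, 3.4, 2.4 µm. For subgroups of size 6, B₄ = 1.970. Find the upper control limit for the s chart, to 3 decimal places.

s̄ = (2.2 + 2.8 + 2.7 + 2.6 + 2.6 + 3.5 + 2.9 + 2.0 + 3.4 + 2.4) / 10 = 2.7100
UCL_s = B₄·s̄ = 1.970 × 2.7100 = 5.3387

5.339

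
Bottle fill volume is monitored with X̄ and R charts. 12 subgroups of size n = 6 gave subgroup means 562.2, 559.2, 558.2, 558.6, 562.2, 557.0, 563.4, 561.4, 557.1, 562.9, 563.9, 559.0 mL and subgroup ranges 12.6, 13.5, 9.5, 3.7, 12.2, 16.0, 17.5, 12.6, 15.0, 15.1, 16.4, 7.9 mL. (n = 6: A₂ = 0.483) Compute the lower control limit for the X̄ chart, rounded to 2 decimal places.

554.31

X̄̄ = (562.2 + 559.2 + 558.2 + 558.6 + 562.2 + 557.0 + 563.4 + 561.4 + 557.1 + 562.9 + 563.9 + 559.0) / 12 = 6725.1000 / 12 = 560.4250
R̄ = (12.6 + 13.5 + 9.5 + 3.7 + 12.2 + 16.0 + 17.5 + 12.6 + 15.0 + 15.1 + 16.4 + 7.9) / 12 = 152.0000 / 12 = 12.6667
LCL = X̄̄ − A₂·R̄ = 560.4250 − 0.483 × 12.6667 = 554.3070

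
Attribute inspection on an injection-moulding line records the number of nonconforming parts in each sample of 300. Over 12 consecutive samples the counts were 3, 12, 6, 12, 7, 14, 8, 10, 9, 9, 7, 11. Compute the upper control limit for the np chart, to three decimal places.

17.864

p̄ = Σdᵢ / (k·n) = 108 / (12 × 300) = 0.03000
UCL = np̄ + 3·√(np̄(1−p̄)) = 9.0000 + 3 × √(9.0000×0.97000) = 9.0000 + 3 × 2.9547 = 17.8640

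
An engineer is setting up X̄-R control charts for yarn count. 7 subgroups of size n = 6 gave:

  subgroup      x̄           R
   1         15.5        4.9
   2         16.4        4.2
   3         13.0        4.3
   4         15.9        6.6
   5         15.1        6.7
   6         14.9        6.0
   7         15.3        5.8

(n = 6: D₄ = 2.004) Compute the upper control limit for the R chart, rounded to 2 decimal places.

11.02

R̄ = (4.9 + 4.2 + 4.3 + 6.6 + 6.7 + 6.0 + 5.8) / 7 = 38.5000 / 7 = 5.5000
UCL_R = D₄·R̄ = 2.004 × 5.5000 = 11.0220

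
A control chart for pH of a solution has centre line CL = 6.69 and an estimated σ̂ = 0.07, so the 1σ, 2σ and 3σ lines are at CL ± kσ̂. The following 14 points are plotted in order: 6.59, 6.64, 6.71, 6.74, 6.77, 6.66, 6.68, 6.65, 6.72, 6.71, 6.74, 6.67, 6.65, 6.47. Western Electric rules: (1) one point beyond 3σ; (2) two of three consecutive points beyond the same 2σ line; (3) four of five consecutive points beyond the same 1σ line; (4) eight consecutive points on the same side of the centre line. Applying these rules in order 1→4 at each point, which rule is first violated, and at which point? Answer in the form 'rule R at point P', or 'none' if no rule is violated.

Zone of each point (C = within 1σ̂, B = 1σ̂–2σ̂, A = 2σ̂–3σ̂, * = beyond 3σ̂; sign = side of CL): 1:-B, 2:-C, 3:+C, 4:+C, 5:+B, 6:-C, 7:-C, 8:-C, 9:+C, 10:+C, 11:+C, 12:-C, 13:-C, 14:-*
Rule 1 (one point beyond the 3σ limits) is satisfied at point 14.

rule 1 at point 14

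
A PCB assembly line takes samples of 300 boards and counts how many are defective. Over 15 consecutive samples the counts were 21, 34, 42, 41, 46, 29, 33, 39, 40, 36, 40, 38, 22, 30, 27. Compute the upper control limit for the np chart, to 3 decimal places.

51.117

p̄ = Σdᵢ / (k·n) = 518 / (15 × 300) = 0.11511
UCL = np̄ + 3·√(np̄(1−p̄)) = 34.5333 + 3 × √(34.5333×0.88489) = 34.5333 + 3 × 5.5279 = 51.1172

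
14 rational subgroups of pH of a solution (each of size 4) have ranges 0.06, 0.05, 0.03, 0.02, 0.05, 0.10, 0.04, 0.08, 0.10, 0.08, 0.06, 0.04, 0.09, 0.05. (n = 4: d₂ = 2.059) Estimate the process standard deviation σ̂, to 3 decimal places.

R̄ = (0.06 + 0.05 + 0.03 + 0.02 + 0.05 + 0.10 + 0.04 + 0.08 + 0.10 + 0.08 + 0.06 + 0.04 + 0.09 + 0.05) / 14 = 0.0607
σ̂ = R̄ / d₂ = 0.0607 / 2.059 = 0.0295

0.029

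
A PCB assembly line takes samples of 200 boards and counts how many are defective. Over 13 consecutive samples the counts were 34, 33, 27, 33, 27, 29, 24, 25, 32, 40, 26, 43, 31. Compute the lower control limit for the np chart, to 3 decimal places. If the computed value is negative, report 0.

15.707

p̄ = Σdᵢ / (k·n) = 404 / (13 × 200) = 0.15538
LCL = np̄ − 3·√(np̄(1−p̄)) = 31.0769 − 3 × 5.1233 = 15.7071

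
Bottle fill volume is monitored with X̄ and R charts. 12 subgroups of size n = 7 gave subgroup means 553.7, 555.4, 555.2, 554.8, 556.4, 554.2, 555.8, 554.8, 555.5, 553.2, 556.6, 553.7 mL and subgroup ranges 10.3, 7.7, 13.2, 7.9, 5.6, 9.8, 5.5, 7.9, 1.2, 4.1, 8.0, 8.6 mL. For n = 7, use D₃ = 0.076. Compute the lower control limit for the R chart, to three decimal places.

0.569

R̄ = (10.3 + 7.7 + 13.2 + 7.9 + 5.6 + 9.8 + 5.5 + 7.9 + 1.2 + 4.1 + 8.0 + 8.6) / 12 = 89.8000 / 12 = 7.4833
LCL_R = D₃·R̄ = 0.076 × 7.4833 = 0.5687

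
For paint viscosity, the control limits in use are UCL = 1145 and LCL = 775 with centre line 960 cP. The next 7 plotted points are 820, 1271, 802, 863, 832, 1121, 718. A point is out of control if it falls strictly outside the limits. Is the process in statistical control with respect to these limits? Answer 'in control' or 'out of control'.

Compare each point to [775, 1145]: sample 2 = 1271 > UCL; sample 7 = 718 < LCL.

out of control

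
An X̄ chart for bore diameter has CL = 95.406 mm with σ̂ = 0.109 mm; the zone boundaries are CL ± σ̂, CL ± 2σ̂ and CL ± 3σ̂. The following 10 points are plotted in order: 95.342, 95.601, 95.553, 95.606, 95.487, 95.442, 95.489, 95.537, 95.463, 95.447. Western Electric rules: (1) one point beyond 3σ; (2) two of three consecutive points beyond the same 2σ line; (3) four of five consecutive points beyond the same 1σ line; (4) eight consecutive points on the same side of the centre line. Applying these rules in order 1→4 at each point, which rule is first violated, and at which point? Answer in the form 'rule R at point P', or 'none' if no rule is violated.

rule 4 at point 9

Zone of each point (C = within 1σ̂, B = 1σ̂–2σ̂, A = 2σ̂–3σ̂, * = beyond 3σ̂; sign = side of CL): 1:-C, 2:+B, 3:+B, 4:+B, 5:+C, 6:+C, 7:+C, 8:+B, 9:+C, 10:+C
Rule 4 (eight consecutive points on the same side of the centre line) is satisfied at point 9.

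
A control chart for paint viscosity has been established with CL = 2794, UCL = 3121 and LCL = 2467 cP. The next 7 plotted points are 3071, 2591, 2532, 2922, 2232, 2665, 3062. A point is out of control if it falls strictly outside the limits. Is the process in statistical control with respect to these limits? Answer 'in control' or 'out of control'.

out of control

Compare each point to [2467, 3121]: sample 5 = 2232 < LCL.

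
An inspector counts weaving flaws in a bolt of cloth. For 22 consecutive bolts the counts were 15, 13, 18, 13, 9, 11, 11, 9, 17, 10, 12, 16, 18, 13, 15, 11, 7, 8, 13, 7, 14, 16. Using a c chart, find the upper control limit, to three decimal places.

23.171

c̄ = (15 + 13 + 18 + 13 + 9 + 11 + 11 + 9 + 17 + 10 + 12 + 16 + 18 + 13 + 15 + 11 + 7 + 8 + 13 + 7 + 14 + 16) / 22 = 276 / 22 = 12.5455
UCL = c̄ + 3√c̄ = 12.5455 + 3 × √12.5455 = 12.5455 + 3 × 3.5420 = 23.1713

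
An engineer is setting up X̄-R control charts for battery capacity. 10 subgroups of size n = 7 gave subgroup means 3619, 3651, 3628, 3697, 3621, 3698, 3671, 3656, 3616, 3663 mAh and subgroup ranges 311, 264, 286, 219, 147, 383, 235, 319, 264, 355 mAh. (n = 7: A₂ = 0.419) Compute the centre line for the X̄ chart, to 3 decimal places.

X̄̄ = (3619 + 3651 + 3628 + 3697 + 3621 + 3698 + 3671 + 3656 + 3616 + 3663) / 10 = 36520.0000 / 10 = 3652.0000
CL = X̄̄ = 3652.0000

3652.000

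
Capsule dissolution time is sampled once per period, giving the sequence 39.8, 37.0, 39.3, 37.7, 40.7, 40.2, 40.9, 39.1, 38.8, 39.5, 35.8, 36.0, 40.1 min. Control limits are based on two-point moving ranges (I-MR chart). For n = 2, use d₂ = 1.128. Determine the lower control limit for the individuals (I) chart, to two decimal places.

X̄ = (39.8 + 37.0 + 39.3 + 37.7 + 40.7 + 40.2 + 40.9 + 39.1 + 38.8 + 39.5 + 35.8 + 36.0 + 40.1) / 13 = 38.8385
Moving ranges: 2.8, 2.3, 1.6, 3.0, 0.5, 0.7, 1.8, 0.3, 0.7, 3.7, 0.2, 4.1; M̄R̄ = 21.7000 / 12 = 1.8083
LCL = X̄ − 3·M̄R̄/d₂ = 38.8385 − 3 × 1.8083 / 1.128 = 34.0291

34.03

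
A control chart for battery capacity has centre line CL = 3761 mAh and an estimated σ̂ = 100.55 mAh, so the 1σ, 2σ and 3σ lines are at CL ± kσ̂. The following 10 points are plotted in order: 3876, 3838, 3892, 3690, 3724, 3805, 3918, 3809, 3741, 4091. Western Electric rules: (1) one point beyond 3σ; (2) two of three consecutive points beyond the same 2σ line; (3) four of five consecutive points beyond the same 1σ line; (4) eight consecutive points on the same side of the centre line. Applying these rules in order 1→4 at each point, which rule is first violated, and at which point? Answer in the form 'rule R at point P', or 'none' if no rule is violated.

rule 1 at point 10

Zone of each point (C = within 1σ̂, B = 1σ̂–2σ̂, A = 2σ̂–3σ̂, * = beyond 3σ̂; sign = side of CL): 1:+B, 2:+C, 3:+B, 4:-C, 5:-C, 6:+C, 7:+B, 8:+C, 9:-C, 10:+*
Rule 1 (one point beyond the 3σ limits) is satisfied at point 10.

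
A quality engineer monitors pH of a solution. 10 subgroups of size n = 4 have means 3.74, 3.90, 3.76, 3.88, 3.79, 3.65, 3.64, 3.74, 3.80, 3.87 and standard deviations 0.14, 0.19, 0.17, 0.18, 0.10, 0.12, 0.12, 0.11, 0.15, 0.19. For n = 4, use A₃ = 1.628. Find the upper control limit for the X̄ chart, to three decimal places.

4.016

X̄̄ = (3.74 + 3.90 + 3.76 + 3.88 + 3.79 + 3.65 + 3.64 + 3.74 + 3.80 + 3.87) / 10 = 3.7770
s̄ = (0.14 + 0.19 + 0.17 + 0.18 + 0.10 + 0.12 + 0.12 + 0.11 + 0.15 + 0.19) / 10 = 0.1470
UCL = X̄̄ + A₃·s̄ = 3.7770 + 1.628 × 0.1470 = 4.0163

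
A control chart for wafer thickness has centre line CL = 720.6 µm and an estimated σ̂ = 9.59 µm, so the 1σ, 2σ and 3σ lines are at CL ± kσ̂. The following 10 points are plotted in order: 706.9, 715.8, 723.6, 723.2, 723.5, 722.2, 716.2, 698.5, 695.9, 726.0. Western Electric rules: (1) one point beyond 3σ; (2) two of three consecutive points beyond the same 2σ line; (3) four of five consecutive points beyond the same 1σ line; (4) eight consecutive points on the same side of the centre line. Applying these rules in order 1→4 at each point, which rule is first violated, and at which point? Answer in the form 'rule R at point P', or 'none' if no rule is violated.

rule 2 at point 9

Zone of each point (C = within 1σ̂, B = 1σ̂–2σ̂, A = 2σ̂–3σ̂, * = beyond 3σ̂; sign = side of CL): 1:-B, 2:-C, 3:+C, 4:+C, 5:+C, 6:+C, 7:-C, 8:-A, 9:-A, 10:+C
Rule 2 (two of three consecutive points beyond the same 2σ limit) is satisfied at point 9.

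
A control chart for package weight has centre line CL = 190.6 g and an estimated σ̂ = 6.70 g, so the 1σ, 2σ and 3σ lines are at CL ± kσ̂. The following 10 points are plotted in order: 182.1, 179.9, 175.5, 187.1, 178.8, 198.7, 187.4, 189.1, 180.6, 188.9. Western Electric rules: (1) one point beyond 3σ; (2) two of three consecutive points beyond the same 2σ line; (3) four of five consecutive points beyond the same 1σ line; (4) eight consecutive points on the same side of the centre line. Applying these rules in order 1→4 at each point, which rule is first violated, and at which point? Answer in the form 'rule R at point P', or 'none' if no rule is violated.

rule 3 at point 5

Zone of each point (C = within 1σ̂, B = 1σ̂–2σ̂, A = 2σ̂–3σ̂, * = beyond 3σ̂; sign = side of CL): 1:-B, 2:-B, 3:-A, 4:-C, 5:-B, 6:+B, 7:-C, 8:-C, 9:-B, 10:-C
Rule 3 (four of five consecutive points beyond the same 1σ limit) is satisfied at point 5.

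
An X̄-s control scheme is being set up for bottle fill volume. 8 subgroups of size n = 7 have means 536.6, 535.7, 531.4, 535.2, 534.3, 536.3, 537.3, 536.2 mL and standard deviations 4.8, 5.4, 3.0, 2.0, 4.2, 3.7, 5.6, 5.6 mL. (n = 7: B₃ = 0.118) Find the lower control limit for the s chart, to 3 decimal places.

s̄ = (4.8 + 5.4 + 3.0 + 2.0 + 4.2 + 3.7 + 5.6 + 5.6) / 8 = 4.2875
LCL_s = B₃·s̄ = 0.118 × 4.2875 = 0.5059

0.506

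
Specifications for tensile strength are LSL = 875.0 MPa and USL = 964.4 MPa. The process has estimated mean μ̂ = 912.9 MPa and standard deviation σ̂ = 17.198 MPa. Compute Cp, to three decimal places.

0.866

Cp = (USL − LSL) / (6σ̂) = (964.4 − 875.0) / (6 × 17.198) = 89.4000 / 103.1880 = 0.8664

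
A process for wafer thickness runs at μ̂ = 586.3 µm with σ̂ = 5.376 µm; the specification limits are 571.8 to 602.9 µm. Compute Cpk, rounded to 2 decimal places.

Cpu = (USL − μ̂) / (3σ̂) = (602.9 − 586.3) / (3 × 5.376) = 1.0293; Cpl = (μ̂ − LSL) / (3σ̂) = (586.3 − 571.8) / (3 × 5.376) = 0.8991; Cpk = min(Cpu, Cpl) = 0.8991

0.90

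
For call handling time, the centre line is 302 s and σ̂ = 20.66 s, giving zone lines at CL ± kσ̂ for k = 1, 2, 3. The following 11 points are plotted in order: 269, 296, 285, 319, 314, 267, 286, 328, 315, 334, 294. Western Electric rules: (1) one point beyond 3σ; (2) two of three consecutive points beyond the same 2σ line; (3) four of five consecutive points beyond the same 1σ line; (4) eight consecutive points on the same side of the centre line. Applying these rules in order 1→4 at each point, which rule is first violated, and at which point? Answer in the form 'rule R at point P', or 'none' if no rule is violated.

none

Zone of each point (C = within 1σ̂, B = 1σ̂–2σ̂, A = 2σ̂–3σ̂, * = beyond 3σ̂; sign = side of CL): 1:-B, 2:-C, 3:-C, 4:+C, 5:+C, 6:-B, 7:-C, 8:+B, 9:+C, 10:+B, 11:-C
No rule fires across all 11 points.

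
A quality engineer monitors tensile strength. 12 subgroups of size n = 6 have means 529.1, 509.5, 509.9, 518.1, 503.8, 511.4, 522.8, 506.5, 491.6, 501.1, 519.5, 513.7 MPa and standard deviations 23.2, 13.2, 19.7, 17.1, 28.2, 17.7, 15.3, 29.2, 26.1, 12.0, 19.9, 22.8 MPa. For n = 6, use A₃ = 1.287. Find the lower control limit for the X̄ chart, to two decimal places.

485.20

X̄̄ = (529.1 + 509.5 + 509.9 + 518.1 + 503.8 + 511.4 + 522.8 + 506.5 + 491.6 + 501.1 + 519.5 + 513.7) / 12 = 511.4167
s̄ = (23.2 + 13.2 + 19.7 + 17.1 + 28.2 + 17.7 + 15.3 + 29.2 + 26.1 + 12.0 + 19.9 + 22.8) / 12 = 20.3667
LCL = X̄̄ − A₃·s̄ = 511.4167 − 1.287 × 20.3667 = 485.2048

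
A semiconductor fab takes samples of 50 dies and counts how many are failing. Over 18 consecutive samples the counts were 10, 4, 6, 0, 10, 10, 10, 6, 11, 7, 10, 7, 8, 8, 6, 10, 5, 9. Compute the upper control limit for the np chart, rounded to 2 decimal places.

15.23

p̄ = Σdᵢ / (k·n) = 137 / (18 × 50) = 0.15222
UCL = np̄ + 3·√(np̄(1−p̄)) = 7.6111 + 3 × √(7.6111×0.84778) = 7.6111 + 3 × 2.5402 = 15.2317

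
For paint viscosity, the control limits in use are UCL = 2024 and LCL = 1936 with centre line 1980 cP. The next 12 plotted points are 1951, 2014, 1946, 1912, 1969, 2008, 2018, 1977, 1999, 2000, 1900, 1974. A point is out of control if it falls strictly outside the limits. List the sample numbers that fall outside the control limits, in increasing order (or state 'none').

Compare each point to [1936, 2024]: sample 4 = 1912 < LCL; sample 11 = 1900 < LCL.

4, 11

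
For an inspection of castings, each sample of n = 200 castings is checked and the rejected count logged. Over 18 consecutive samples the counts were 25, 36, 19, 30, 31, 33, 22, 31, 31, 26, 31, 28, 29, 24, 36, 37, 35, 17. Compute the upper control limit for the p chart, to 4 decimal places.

p̄ = Σdᵢ / (k·n) = 521 / (18 × 200) = 0.14472
UCL = p̄ + 3·√(p̄(1−p̄)/n) = 0.14472 + 3 × √(0.14472×0.85528/200) = 0.14472 + 3 × 0.02488 = 0.21935

0.2194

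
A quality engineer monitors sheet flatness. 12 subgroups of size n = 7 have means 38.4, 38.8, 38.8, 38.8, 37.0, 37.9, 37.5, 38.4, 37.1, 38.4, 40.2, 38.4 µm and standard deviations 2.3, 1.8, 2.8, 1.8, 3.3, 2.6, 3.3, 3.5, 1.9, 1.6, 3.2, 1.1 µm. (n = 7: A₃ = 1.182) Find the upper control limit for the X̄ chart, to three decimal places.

X̄̄ = (38.4 + 38.8 + 38.8 + 38.8 + 37.0 + 37.9 + 37.5 + 38.4 + 37.1 + 38.4 + 40.2 + 38.4) / 12 = 38.3083
s̄ = (2.3 + 1.8 + 2.8 + 1.8 + 3.3 + 2.6 + 3.3 + 3.5 + 1.9 + 1.6 + 3.2 + 1.1) / 12 = 2.4333
UCL = X̄̄ + A₃·s̄ = 38.3083 + 1.182 × 2.4333 = 41.1845

41.185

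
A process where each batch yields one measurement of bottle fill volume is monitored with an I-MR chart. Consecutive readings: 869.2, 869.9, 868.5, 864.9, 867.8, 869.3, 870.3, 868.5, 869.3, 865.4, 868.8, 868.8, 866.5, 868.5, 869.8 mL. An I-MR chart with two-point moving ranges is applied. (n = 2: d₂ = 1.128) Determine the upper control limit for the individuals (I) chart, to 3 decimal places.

X̄ = (869.2 + 869.9 + 868.5 + 864.9 + 867.8 + 869.3 + 870.3 + 868.5 + 869.3 + 865.4 + 868.8 + 868.8 + 866.5 + 868.5 + 869.8) / 15 = 868.3667
Moving ranges: 0.7, 1.4, 3.6, 2.9, 1.5, 1.0, 1.8, 0.8, 3.9, 3.4, 0.0, 2.3, 2.0, 1.3; M̄R̄ = 26.6000 / 14 = 1.9000
UCL = X̄ + 3·M̄R̄/d₂ = 868.3667 + 3 × 1.9000 / 1.128 = 873.4199

873.420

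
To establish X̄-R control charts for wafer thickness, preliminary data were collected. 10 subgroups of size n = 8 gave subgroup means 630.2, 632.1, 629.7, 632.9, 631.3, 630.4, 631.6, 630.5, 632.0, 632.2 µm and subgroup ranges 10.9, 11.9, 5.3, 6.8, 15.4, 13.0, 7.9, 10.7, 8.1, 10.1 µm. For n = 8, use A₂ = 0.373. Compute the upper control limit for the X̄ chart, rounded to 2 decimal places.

635.02

X̄̄ = (630.2 + 632.1 + 629.7 + 632.9 + 631.3 + 630.4 + 631.6 + 630.5 + 632.0 + 632.2) / 10 = 6312.9000 / 10 = 631.2900
R̄ = (10.9 + 11.9 + 5.3 + 6.8 + 15.4 + 13.0 + 7.9 + 10.7 + 8.1 + 10.1) / 10 = 100.1000 / 10 = 10.0100
UCL = X̄̄ + A₂·R̄ = 631.2900 + 0.373 × 10.0100 = 635.0237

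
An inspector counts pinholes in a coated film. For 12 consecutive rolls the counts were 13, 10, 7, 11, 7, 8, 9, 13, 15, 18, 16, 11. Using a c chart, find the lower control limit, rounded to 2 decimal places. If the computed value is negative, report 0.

c̄ = (13 + 10 + 7 + 11 + 7 + 8 + 9 + 13 + 15 + 18 + 16 + 11) / 12 = 138 / 12 = 11.5000
LCL = c̄ − 3√c̄ = 11.5000 − 3 × 3.3912 = 1.3265

1.33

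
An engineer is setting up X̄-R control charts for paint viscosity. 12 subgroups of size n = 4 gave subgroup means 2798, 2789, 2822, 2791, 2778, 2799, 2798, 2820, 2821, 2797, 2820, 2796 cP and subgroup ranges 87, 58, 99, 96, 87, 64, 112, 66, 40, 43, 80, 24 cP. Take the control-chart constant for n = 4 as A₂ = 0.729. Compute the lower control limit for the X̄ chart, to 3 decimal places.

X̄̄ = (2798 + 2789 + 2822 + 2791 + 2778 + 2799 + 2798 + 2820 + 2821 + 2797 + 2820 + 2796) / 12 = 33629.0000 / 12 = 2802.4167
R̄ = (87 + 58 + 99 + 96 + 87 + 64 + 112 + 66 + 40 + 43 + 80 + 24) / 12 = 856.0000 / 12 = 71.3333
LCL = X̄̄ − A₂·R̄ = 2802.4167 − 0.729 × 71.3333 = 2750.4147

2750.415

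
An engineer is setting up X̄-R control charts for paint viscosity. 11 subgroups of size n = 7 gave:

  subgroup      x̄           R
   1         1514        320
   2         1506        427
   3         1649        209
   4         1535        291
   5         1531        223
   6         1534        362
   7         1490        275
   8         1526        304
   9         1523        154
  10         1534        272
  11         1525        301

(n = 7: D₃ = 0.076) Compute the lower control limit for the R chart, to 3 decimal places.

21.681

R̄ = (320 + 427 + 209 + 291 + 223 + 362 + 275 + 304 + 154 + 272 + 301) / 11 = 3138.0000 / 11 = 285.2727
LCL_R = D₃·R̄ = 0.076 × 285.2727 = 21.6807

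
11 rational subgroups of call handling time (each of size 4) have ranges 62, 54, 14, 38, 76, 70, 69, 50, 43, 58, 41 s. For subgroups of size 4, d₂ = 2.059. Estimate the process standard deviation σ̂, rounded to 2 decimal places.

25.39

R̄ = (62 + 54 + 14 + 38 + 76 + 70 + 69 + 50 + 43 + 58 + 41) / 11 = 52.2727
σ̂ = R̄ / d₂ = 52.2727 / 2.059 = 25.3874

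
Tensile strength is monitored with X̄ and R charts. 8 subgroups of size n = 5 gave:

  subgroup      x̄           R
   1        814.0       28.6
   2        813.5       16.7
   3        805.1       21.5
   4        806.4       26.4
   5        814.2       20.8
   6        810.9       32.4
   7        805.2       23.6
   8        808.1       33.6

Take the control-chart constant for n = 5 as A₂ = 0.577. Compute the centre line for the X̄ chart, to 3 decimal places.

X̄̄ = (814.0 + 813.5 + 805.1 + 806.4 + 814.2 + 810.9 + 805.2 + 808.1) / 8 = 6477.4000 / 8 = 809.6750
CL = X̄̄ = 809.6750

809.675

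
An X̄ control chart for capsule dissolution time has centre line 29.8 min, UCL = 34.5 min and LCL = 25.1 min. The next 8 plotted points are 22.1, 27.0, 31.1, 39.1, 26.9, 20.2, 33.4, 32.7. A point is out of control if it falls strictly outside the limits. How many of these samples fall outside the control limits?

Compare each point to [25.1, 34.5]: sample 1 = 22.1 < LCL; sample 4 = 39.1 > UCL; sample 6 = 20.2 < LCL.

3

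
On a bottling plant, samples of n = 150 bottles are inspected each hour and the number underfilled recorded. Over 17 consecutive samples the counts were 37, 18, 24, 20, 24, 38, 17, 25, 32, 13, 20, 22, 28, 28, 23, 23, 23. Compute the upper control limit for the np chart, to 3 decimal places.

p̄ = Σdᵢ / (k·n) = 415 / (17 × 150) = 0.16275
UCL = np̄ + 3·√(np̄(1−p̄)) = 24.4118 + 3 × √(24.4118×0.83725) = 24.4118 + 3 × 4.5209 = 37.9746

37.975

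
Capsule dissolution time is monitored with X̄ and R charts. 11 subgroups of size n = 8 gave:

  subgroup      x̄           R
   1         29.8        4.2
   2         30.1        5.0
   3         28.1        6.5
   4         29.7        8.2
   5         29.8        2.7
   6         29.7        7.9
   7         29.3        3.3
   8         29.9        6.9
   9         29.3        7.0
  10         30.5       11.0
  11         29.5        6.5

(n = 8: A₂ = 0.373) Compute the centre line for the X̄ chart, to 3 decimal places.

X̄̄ = (29.8 + 30.1 + 28.1 + 29.7 + 29.8 + 29.7 + 29.3 + 29.9 + 29.3 + 30.5 + 29.5) / 11 = 325.7000 / 11 = 29.6091
CL = X̄̄ = 29.6091

29.609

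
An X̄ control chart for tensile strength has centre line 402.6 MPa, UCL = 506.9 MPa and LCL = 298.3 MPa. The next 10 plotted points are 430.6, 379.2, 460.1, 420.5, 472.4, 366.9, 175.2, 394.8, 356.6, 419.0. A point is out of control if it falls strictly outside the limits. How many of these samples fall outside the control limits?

1

Compare each point to [298.3, 506.9]: sample 7 = 175.2 < LCL.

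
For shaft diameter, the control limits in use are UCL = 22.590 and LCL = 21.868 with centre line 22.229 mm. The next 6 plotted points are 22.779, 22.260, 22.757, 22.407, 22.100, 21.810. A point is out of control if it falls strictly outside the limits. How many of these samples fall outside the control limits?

3

Compare each point to [21.868, 22.590]: sample 1 = 22.779 > UCL; sample 3 = 22.757 > UCL; sample 6 = 21.810 < LCL.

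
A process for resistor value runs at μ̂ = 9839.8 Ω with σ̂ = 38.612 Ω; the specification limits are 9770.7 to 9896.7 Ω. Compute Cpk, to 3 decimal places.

Cpu = (USL − μ̂) / (3σ̂) = (9896.7 − 9839.8) / (3 × 38.612) = 0.4912; Cpl = (μ̂ − LSL) / (3σ̂) = (9839.8 − 9770.7) / (3 × 38.612) = 0.5965; Cpk = min(Cpu, Cpl) = 0.4912

0.491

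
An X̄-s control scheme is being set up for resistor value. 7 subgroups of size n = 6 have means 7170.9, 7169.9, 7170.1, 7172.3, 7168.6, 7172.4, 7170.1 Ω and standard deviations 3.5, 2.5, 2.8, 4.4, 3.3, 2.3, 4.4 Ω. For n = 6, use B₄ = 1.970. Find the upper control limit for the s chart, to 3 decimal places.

s̄ = (3.5 + 2.5 + 2.8 + 4.4 + 3.3 + 2.3 + 4.4) / 7 = 3.3143
UCL_s = B₄·s̄ = 1.970 × 3.3143 = 6.5291

6.529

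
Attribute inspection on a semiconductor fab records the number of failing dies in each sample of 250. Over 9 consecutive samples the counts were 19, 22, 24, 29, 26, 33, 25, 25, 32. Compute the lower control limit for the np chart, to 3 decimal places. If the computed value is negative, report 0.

p̄ = Σdᵢ / (k·n) = 235 / (9 × 250) = 0.10444
LCL = np̄ − 3·√(np̄(1−p̄)) = 26.1111 − 3 × 4.8357 = 11.6040

11.604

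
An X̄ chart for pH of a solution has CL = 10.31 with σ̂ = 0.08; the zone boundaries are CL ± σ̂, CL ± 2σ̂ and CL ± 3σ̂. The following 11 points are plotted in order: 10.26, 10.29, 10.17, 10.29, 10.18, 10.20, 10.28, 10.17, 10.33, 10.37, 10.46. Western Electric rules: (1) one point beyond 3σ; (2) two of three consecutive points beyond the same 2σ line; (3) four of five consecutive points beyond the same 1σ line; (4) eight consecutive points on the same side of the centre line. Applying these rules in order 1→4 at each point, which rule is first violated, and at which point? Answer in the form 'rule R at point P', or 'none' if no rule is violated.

rule 4 at point 8

Zone of each point (C = within 1σ̂, B = 1σ̂–2σ̂, A = 2σ̂–3σ̂, * = beyond 3σ̂; sign = side of CL): 1:-C, 2:-C, 3:-B, 4:-C, 5:-B, 6:-B, 7:-C, 8:-B, 9:+C, 10:+C, 11:+B
Rule 4 (eight consecutive points on the same side of the centre line) is satisfied at point 8.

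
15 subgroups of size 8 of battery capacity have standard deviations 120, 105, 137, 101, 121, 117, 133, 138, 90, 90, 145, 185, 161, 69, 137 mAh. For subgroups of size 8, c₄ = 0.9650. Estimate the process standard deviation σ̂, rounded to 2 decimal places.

127.74

s̄ = (120 + 105 + 137 + 101 + 121 + 117 + 133 + 138 + 90 + 90 + 145 + 185 + 161 + 69 + 137) / 15 = 123.2667
σ̂ = s̄ / c₄ = 123.2667 / 0.9650 = 127.7375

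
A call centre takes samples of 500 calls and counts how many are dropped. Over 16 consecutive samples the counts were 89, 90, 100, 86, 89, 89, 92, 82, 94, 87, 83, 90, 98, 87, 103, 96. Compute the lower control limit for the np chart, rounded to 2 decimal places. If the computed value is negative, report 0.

65.06

p̄ = Σdᵢ / (k·n) = 1455 / (16 × 500) = 0.18188
LCL = np̄ − 3·√(np̄(1−p̄)) = 90.9375 − 3 × 8.6254 = 65.0612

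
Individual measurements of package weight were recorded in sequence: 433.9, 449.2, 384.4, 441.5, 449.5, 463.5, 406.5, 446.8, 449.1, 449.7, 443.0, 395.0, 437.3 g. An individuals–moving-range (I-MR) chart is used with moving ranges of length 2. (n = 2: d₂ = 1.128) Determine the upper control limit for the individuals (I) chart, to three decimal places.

513.559

X̄ = (433.9 + 449.2 + 384.4 + 441.5 + 449.5 + 463.5 + 406.5 + 446.8 + 449.1 + 449.7 + 443.0 + 395.0 + 437.3) / 13 = 434.5692
Moving ranges: 15.3, 64.8, 57.1, 8.0, 14.0, 57.0, 40.3, 2.3, 0.6, 6.7, 48.0, 42.3; M̄R̄ = 356.4000 / 12 = 29.7000
UCL = X̄ + 3·M̄R̄/d₂ = 434.5692 + 3 × 29.7000 / 1.128 = 513.5586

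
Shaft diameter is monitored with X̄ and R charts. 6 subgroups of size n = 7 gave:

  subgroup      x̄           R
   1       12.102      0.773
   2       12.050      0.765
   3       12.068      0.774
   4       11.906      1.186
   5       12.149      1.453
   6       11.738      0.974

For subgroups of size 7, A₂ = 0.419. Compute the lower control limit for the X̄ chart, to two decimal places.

11.59

X̄̄ = (12.102 + 12.050 + 12.068 + 11.906 + 12.149 + 11.738) / 6 = 72.0130 / 6 = 12.0022
R̄ = (0.773 + 0.765 + 0.774 + 1.186 + 1.453 + 0.974) / 6 = 5.9250 / 6 = 0.9875
LCL = X̄̄ − A₂·R̄ = 12.0022 − 0.419 × 0.9875 = 11.5884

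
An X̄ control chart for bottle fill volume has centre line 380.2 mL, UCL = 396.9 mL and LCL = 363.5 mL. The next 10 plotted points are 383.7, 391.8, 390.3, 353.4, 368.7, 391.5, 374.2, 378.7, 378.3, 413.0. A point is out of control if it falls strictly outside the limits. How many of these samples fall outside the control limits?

2

Compare each point to [363.5, 396.9]: sample 4 = 353.4 < LCL; sample 10 = 413.0 > UCL.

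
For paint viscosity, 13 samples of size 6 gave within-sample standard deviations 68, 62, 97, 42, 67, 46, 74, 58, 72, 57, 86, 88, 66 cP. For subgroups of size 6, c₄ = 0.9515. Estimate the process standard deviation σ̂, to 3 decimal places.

s̄ = (68 + 62 + 97 + 42 + 67 + 46 + 74 + 58 + 72 + 57 + 86 + 88 + 66) / 13 = 67.9231
σ̂ = s̄ / c₄ = 67.9231 / 0.9515 = 71.3853

71.385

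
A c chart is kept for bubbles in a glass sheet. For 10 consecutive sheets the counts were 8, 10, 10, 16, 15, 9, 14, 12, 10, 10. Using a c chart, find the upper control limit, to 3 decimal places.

21.529

c̄ = (8 + 10 + 10 + 16 + 15 + 9 + 14 + 12 + 10 + 10) / 10 = 114 / 10 = 11.4000
UCL = c̄ + 3√c̄ = 11.4000 + 3 × √11.4000 = 11.4000 + 3 × 3.3764 = 21.5292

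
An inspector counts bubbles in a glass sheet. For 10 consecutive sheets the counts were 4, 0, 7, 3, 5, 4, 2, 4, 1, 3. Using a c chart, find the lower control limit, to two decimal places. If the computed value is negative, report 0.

0.00

c̄ = (4 + 0 + 7 + 3 + 5 + 4 + 2 + 4 + 1 + 3) / 10 = 33 / 10 = 3.3000
LCL = c̄ − 3√c̄ = 3.3000 − 3 × 1.8166 = -2.1498 → 0 (cannot be negative)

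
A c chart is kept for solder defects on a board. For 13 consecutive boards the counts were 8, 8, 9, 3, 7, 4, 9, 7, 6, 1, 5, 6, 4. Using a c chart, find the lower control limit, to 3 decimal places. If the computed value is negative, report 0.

0.000

c̄ = (8 + 8 + 9 + 3 + 7 + 4 + 9 + 7 + 6 + 1 + 5 + 6 + 4) / 13 = 77 / 13 = 5.9231
LCL = c̄ − 3√c̄ = 5.9231 − 3 × 2.4337 = -1.3781 → 0 (cannot be negative)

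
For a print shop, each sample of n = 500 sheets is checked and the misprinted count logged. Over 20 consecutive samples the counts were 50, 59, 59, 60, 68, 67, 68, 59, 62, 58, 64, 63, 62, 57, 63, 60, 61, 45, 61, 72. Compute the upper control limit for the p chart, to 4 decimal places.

0.1657

p̄ = Σdᵢ / (k·n) = 1218 / (20 × 500) = 0.12180
UCL = p̄ + 3·√(p̄(1−p̄)/n) = 0.12180 + 3 × √(0.12180×0.87820/500) = 0.12180 + 3 × 0.01463 = 0.16568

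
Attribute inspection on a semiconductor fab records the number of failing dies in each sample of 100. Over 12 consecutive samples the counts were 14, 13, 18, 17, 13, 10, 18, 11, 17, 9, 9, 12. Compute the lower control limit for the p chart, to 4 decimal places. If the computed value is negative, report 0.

0.0319

p̄ = Σdᵢ / (k·n) = 161 / (12 × 100) = 0.13417
LCL = p̄ − 3·√(p̄(1−p̄)/n) = 0.13417 − 3 × 0.03408 = 0.03192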